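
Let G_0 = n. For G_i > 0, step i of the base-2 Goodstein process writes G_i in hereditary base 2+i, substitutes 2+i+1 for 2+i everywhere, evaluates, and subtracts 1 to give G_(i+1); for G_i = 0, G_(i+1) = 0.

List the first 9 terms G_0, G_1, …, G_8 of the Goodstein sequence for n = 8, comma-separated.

base 2: 8 = 2^(2 + 1); at 3: 3^(3 + 1) = 81; next = 80
base 3: 80 = 2·3^3 + 2·3^2 + 2·3 + 2; at 4: 2·4^4 + 2·4^2 + 2·4 + 2 = 554; next = 553
base 4: 553 = 2·4^4 + 2·4^2 + 2·4 + 1; at 5: 2·5^5 + 2·5^2 + 2·5 + 1 = 6311; next = 6310
base 5: 6310 = 2·5^5 + 2·5^2 + 2·5; at 6: 2·6^6 + 2·6^2 + 2·6 = 93396; next = 93395
base 6: 93395 = 2·6^6 + 2·6^2 + 6 + 5; at 7: 2·7^7 + 2·7^2 + 7 + 5 = 1647196; next = 1647195
base 7: 1647195 = 2·7^7 + 2·7^2 + 7 + 4; at 8: 2·8^8 + 2·8^2 + 8 + 4 = 33554572; next = 33554571
base 8: 33554571 = 2·8^8 + 2·8^2 + 8 + 3; at 9: 2·9^9 + 2·9^2 + 9 + 3 = 774841152; next = 774841151
base 9: 774841151 = 2·9^9 + 2·9^2 + 9 + 2; at 10: 2·10^10 + 2·10^2 + 10 + 2 = 20000000212; next = 20000000211

8, 80, 553, 6310, 93395, 1647195, 33554571, 774841151, 20000000211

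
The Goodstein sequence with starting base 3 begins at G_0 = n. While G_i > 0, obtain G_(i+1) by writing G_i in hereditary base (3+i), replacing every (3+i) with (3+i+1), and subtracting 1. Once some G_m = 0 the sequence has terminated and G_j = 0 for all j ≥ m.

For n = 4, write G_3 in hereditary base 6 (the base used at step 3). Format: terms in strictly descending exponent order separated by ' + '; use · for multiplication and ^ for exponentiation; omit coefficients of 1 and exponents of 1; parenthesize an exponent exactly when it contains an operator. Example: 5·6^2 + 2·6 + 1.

3

G_0=4  [base 3] 3 + 1  →[3↦4]→  4 + 1 = 5  −1 ⇒ G_1=4
G_1=4  [base 4] 4  →[4↦5]→  5 = 5  −1 ⇒ G_2=4
G_2=4  [base 5] 4  →[5↦6]→  4 = 4  −1 ⇒ G_3=3
G_3=3  [base 6] 3  →[6↦7]→  3 = 3  −1 ⇒ G_4=2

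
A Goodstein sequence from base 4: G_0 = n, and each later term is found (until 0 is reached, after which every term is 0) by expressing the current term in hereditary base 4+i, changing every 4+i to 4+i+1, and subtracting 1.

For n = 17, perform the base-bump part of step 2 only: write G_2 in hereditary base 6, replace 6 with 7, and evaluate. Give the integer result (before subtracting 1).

40

[0] 17 ≡ 4^2 + 1 (base 4). Lift 5: 26. −1: 25.
[1] 25 ≡ 5^2 (base 5). Lift 6: 36. −1: 35.
[2] 35 ≡ 5·6 + 5 (base 6). Lift 7: 40. −1: 39.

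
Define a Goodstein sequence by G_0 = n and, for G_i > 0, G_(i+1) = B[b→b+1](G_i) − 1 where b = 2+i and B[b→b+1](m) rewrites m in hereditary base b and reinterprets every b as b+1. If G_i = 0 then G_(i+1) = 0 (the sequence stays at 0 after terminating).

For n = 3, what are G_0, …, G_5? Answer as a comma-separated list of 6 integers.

(0) 3|_2 = 2 + 1 ↦ 3 + 1|_3 = 4 ⇒ 3
(1) 3|_3 = 3 ↦ 4|_4 = 4 ⇒ 3
(2) 3|_4 = 3 ↦ 3|_5 = 3 ⇒ 2
(3) 2|_5 = 2 ↦ 2|_6 = 2 ⇒ 1
(4) 1|_6 = 1 ↦ 1|_7 = 1 ⇒ 0

3, 3, 3, 2, 1, 0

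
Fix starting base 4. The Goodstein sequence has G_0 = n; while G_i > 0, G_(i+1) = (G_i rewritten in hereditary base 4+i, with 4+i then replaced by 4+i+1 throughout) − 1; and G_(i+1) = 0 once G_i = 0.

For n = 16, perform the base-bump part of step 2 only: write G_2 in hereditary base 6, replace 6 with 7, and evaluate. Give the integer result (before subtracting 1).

31

base 4: 16 = 4^2; at 5: 5^2 = 25; next = 24
base 5: 24 = 4·5 + 4; at 6: 4·6 + 4 = 28; next = 27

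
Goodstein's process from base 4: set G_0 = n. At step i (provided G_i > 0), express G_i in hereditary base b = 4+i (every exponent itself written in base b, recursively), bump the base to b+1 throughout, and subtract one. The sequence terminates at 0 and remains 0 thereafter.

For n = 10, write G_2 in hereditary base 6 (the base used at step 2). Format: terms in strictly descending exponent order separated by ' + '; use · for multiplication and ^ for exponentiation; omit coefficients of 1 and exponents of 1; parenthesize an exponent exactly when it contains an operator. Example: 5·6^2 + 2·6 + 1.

2·6

G_0 = 10. HB_4(10) = 2·4 + 2. Bump = 12. G_1 = 11.
G_1 = 11. HB_5(11) = 2·5 + 1. Bump = 13. G_2 = 12.
G_2 = 12. HB_6(12) = 2·6. Bump = 14. G_3 = 13.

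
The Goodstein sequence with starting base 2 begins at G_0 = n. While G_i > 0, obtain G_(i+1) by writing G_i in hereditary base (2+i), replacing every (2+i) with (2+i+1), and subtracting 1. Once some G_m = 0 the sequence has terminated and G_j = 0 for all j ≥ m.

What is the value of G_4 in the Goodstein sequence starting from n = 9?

i=0: 9 = 2^(2 + 1) + 1 (b=2); 2→3: 3^(3 + 1) + 1 = 82; 82−1 = 81
i=1: 81 = 3^(3 + 1) (b=3); 3→4: 4^(4 + 1) = 1024; 1024−1 = 1023
i=2: 1023 = 3·4^4 + 3·4^3 + 3·4^2 + 3·4 + 3 (b=4); 4→5: 3·5^5 + 3·5^3 + 3·5^2 + 3·5 + 3 = 9843; 9843−1 = 9842
i=3: 9842 = 3·5^5 + 3·5^3 + 3·5^2 + 3·5 + 2 (b=5); 5→6: 3·6^6 + 3·6^3 + 3·6^2 + 3·6 + 2 = 140744; 140744−1 = 140743
i=4: 140743 = 3·6^6 + 3·6^3 + 3·6^2 + 3·6 + 1 (b=6); 6→7: 3·7^7 + 3·7^3 + 3·7^2 + 3·7 + 1 = 2471827; 2471827−1 = 2471826

140743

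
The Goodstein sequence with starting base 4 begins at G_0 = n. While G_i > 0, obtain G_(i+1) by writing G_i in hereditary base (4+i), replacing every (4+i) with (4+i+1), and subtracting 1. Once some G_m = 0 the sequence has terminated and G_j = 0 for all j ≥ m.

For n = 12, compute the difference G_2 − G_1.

base 4: 12 = 3·4; at 5: 3·5 = 15; next = 14
base 5: 14 = 2·5 + 4; at 6: 2·6 + 4 = 16; next = 15

1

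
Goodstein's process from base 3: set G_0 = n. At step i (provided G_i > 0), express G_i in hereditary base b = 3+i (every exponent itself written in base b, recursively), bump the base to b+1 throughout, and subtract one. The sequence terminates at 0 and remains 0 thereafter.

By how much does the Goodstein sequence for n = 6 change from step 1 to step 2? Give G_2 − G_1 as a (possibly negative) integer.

0

base 3: 6 = 2·3; at 4: 2·4 = 8; next = 7
base 4: 7 = 4 + 3; at 5: 5 + 3 = 8; next = 7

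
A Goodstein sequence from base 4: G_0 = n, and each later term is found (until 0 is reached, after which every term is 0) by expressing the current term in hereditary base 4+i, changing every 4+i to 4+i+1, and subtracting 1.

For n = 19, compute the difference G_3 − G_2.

12

base 4: 19 = 4^2 + 3; at 5: 5^2 + 3 = 28; next = 27
base 5: 27 = 5^2 + 2; at 6: 6^2 + 2 = 38; next = 37
base 6: 37 = 6^2 + 1; at 7: 7^2 + 1 = 50; next = 49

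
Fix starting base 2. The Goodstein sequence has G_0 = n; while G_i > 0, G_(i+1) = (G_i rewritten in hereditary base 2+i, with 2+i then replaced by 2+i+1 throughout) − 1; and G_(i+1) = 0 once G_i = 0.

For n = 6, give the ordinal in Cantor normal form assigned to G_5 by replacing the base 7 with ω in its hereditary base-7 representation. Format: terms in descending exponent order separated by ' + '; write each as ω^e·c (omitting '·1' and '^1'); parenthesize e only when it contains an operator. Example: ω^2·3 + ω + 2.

G_0 = 6. HB_2(6) = 2^2 + 2. Bump = 30. G_1 = 29.
G_1 = 29. HB_3(29) = 3^3 + 2. Bump = 258. G_2 = 257.
G_2 = 257. HB_4(257) = 4^4 + 1. Bump = 3126. G_3 = 3125.
G_3 = 3125. HB_5(3125) = 5^5. Bump = 46656. G_4 = 46655.
G_4 = 46655. HB_6(46655) = 5·6^5 + 5·6^4 + 5·6^3 + 5·6^2 + 5·6 + 5. Bump = 98040. G_5 = 98039.
G_5 = 98039. HB_7(98039) = 5·7^5 + 5·7^4 + 5·7^3 + 5·7^2 + 5·7 + 4. Bump = 187244. G_6 = 187243.

ω^5·5 + ω^4·5 + ω^3·5 + ω^2·5 + ω·5 + 4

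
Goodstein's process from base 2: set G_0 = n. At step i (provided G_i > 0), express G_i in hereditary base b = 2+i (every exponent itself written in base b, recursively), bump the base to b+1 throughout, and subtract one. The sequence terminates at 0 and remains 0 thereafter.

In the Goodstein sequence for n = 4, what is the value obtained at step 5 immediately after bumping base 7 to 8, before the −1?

G_0 = 4. HB_2(4) = 2^2. Bump = 27. G_1 = 26.
G_1 = 26. HB_3(26) = 2·3^2 + 2·3 + 2. Bump = 42. G_2 = 41.
G_2 = 41. HB_4(41) = 2·4^2 + 2·4 + 1. Bump = 61. G_3 = 60.
G_3 = 60. HB_5(60) = 2·5^2 + 2·5. Bump = 84. G_4 = 83.
G_4 = 83. HB_6(83) = 2·6^2 + 6 + 5. Bump = 110. G_5 = 109.

140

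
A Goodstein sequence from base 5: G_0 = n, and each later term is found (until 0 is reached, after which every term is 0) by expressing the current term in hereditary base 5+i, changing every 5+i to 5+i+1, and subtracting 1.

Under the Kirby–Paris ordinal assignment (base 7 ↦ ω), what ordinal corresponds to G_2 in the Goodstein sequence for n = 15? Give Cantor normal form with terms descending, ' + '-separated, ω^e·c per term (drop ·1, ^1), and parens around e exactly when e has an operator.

ω·2 + 4

15 —HB5→ 3·5 —bump→ 3·6 = 18 —(−1)→ 17
17 —HB6→ 2·6 + 5 —bump→ 2·7 + 5 = 19 —(−1)→ 18
18 —HB7→ 2·7 + 4 —bump→ 2·8 + 4 = 20 —(−1)→ 19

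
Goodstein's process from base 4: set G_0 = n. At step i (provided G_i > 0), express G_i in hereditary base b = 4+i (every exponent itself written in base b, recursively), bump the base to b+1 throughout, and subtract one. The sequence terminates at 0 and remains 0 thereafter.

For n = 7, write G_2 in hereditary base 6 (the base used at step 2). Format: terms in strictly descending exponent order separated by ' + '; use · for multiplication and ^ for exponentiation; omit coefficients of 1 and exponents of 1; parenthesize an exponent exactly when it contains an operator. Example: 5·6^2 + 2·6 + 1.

7 —HB4→ 4 + 3 —bump→ 5 + 3 = 8 —(−1)→ 7
7 —HB5→ 5 + 2 —bump→ 6 + 2 = 8 —(−1)→ 7

6 + 1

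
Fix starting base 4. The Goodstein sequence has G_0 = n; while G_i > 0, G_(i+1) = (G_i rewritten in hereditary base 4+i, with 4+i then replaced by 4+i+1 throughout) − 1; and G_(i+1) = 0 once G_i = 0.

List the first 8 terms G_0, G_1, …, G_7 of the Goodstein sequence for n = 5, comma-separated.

[0] 5 ≡ 4 + 1 (base 4). Lift 5: 6. −1: 5.
[1] 5 ≡ 5 (base 5). Lift 6: 6. −1: 5.
[2] 5 ≡ 5 (base 6). Lift 7: 5. −1: 4.
[3] 4 ≡ 4 (base 7). Lift 8: 4. −1: 3.
[4] 3 ≡ 3 (base 8). Lift 9: 3. −1: 2.
[5] 2 ≡ 2 (base 9). Lift 10: 2. −1: 1.
[6] 1 ≡ 1 (base 10). Lift 11: 1. −1: 0.

5, 5, 5, 4, 3, 2, 1, 0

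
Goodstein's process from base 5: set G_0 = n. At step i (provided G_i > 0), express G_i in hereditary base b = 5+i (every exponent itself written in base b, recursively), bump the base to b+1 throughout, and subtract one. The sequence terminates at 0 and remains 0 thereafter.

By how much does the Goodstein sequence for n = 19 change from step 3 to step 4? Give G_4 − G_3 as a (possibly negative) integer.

2

(0) 19|_5 = 3·5 + 4 ↦ 3·6 + 4|_6 = 22 ⇒ 21
(1) 21|_6 = 3·6 + 3 ↦ 3·7 + 3|_7 = 24 ⇒ 23
(2) 23|_7 = 3·7 + 2 ↦ 3·8 + 2|_8 = 26 ⇒ 25
(3) 25|_8 = 3·8 + 1 ↦ 3·9 + 1|_9 = 28 ⇒ 27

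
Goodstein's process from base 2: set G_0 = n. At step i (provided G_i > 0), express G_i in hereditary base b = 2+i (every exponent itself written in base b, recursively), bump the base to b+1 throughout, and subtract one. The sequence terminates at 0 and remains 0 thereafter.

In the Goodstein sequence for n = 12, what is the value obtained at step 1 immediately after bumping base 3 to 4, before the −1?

[0] 12 ≡ 2^(2 + 1) + 2^2 (base 2). Lift 3: 108. −1: 107.
[1] 107 ≡ 3^(3 + 1) + 2·3^2 + 2·3 + 2 (base 3). Lift 4: 1066. −1: 1065.

1066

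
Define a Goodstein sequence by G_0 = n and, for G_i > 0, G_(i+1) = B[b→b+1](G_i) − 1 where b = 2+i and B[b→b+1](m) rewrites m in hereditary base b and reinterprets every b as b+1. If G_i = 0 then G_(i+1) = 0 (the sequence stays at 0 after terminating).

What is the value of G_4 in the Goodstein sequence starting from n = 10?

[0] 10 ≡ 2^(2 + 1) + 2 (base 2). Lift 3: 84. −1: 83.
[1] 83 ≡ 3^(3 + 1) + 2 (base 3). Lift 4: 1026. −1: 1025.
[2] 1025 ≡ 4^(4 + 1) + 1 (base 4). Lift 5: 15626. −1: 15625.
[3] 15625 ≡ 5^(5 + 1) (base 5). Lift 6: 279936. −1: 279935.
[4] 279935 ≡ 5·6^6 + 5·6^5 + 5·6^4 + 5·6^3 + 5·6^2 + 5·6 + 5 (base 6). Lift 7: 4215755. −1: 4215754.

279935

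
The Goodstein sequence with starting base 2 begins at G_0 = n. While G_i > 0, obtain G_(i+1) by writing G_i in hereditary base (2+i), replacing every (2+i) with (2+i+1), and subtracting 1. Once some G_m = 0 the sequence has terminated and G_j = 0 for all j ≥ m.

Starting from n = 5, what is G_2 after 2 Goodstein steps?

i=0: 5 = 2^2 + 1 (b=2); 2→3: 3^3 + 1 = 28; 28−1 = 27
i=1: 27 = 3^3 (b=3); 3→4: 4^4 = 256; 256−1 = 255
i=2: 255 = 3·4^3 + 3·4^2 + 3·4 + 3 (b=4); 4→5: 3·5^3 + 3·5^2 + 3·5 + 3 = 468; 468−1 = 467

255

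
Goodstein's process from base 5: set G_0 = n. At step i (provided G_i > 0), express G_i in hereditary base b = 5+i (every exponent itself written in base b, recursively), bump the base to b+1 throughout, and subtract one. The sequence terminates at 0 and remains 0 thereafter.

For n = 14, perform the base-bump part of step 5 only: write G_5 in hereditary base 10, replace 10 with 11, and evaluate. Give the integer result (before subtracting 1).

20

[0] 14 ≡ 2·5 + 4 (base 5). Lift 6: 16. −1: 15.
[1] 15 ≡ 2·6 + 3 (base 6). Lift 7: 17. −1: 16.
[2] 16 ≡ 2·7 + 2 (base 7). Lift 8: 18. −1: 17.
[3] 17 ≡ 2·8 + 1 (base 8). Lift 9: 19. −1: 18.
[4] 18 ≡ 2·9 (base 9). Lift 10: 20. −1: 19.
[5] 19 ≡ 10 + 9 (base 10). Lift 11: 20. −1: 19.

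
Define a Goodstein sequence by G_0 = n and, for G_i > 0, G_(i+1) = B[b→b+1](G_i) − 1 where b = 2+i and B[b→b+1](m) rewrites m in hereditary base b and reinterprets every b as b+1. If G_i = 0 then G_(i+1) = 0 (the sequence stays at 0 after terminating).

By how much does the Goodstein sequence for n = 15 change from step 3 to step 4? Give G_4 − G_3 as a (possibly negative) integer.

307841

15 —HB2→ 2^(2 + 1) + 2^2 + 2 + 1 —bump→ 3^(3 + 1) + 3^3 + 3 + 1 = 112 —(−1)→ 111
111 —HB3→ 3^(3 + 1) + 3^3 + 3 —bump→ 4^(4 + 1) + 4^4 + 4 = 1284 —(−1)→ 1283
1283 —HB4→ 4^(4 + 1) + 4^4 + 3 —bump→ 5^(5 + 1) + 5^5 + 3 = 18753 —(−1)→ 18752
18752 —HB5→ 5^(5 + 1) + 5^5 + 2 —bump→ 6^(6 + 1) + 6^6 + 2 = 326594 —(−1)→ 326593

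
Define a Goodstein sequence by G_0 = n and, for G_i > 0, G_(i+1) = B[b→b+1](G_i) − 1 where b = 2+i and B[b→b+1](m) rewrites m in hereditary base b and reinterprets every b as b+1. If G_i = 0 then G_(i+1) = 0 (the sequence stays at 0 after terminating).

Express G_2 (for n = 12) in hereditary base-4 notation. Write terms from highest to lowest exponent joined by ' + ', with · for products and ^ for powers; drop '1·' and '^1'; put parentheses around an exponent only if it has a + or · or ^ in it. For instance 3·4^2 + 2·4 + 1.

4^(4 + 1) + 2·4^2 + 2·4 + 1

i=0: 12 = 2^(2 + 1) + 2^2 (b=2); 2→3: 3^(3 + 1) + 3^3 = 108; 108−1 = 107
i=1: 107 = 3^(3 + 1) + 2·3^2 + 2·3 + 2 (b=3); 3→4: 4^(4 + 1) + 2·4^2 + 2·4 + 2 = 1066; 1066−1 = 1065
i=2: 1065 = 4^(4 + 1) + 2·4^2 + 2·4 + 1 (b=4); 4→5: 5^(5 + 1) + 2·5^2 + 2·5 + 1 = 15686; 15686−1 = 15685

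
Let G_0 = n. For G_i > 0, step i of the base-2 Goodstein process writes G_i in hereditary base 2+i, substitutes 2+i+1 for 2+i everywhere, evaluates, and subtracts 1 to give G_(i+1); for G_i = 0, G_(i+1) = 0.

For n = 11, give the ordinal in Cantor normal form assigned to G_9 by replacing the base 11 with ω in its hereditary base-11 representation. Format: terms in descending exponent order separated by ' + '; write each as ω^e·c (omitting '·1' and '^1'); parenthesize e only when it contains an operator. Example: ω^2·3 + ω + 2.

i=0: 11 = 2^(2 + 1) + 2 + 1 (b=2); 2→3: 3^(3 + 1) + 3 + 1 = 85; 85−1 = 84
i=1: 84 = 3^(3 + 1) + 3 (b=3); 3→4: 4^(4 + 1) + 4 = 1028; 1028−1 = 1027
i=2: 1027 = 4^(4 + 1) + 3 (b=4); 4→5: 5^(5 + 1) + 3 = 15628; 15628−1 = 15627
i=3: 15627 = 5^(5 + 1) + 2 (b=5); 5→6: 6^(6 + 1) + 2 = 279938; 279938−1 = 279937
i=4: 279937 = 6^(6 + 1) + 1 (b=6); 6→7: 7^(7 + 1) + 1 = 5764802; 5764802−1 = 5764801
i=5: 5764801 = 7^(7 + 1) (b=7); 7→8: 8^(8 + 1) = 134217728; 134217728−1 = 134217727
i=6: 134217727 = 7·8^8 + 7·8^7 + 7·8^6 + 7·8^5 + 7·8^4 + 7·8^3 + 7·8^2 + 7·8 + 7 (b=8); 8→9: 7·9^9 + 7·9^7 + 7·9^6 + 7·9^5 + 7·9^4 + 7·9^3 + 7·9^2 + 7·9 + 7 = 2749609303; 2749609303−1 = 2749609302
i=7: 2749609302 = 7·9^9 + 7·9^7 + 7·9^6 + 7·9^5 + 7·9^4 + 7·9^3 + 7·9^2 + 7·9 + 6 (b=9); 9→10: 7·10^10 + 7·10^7 + 7·10^6 + 7·10^5 + 7·10^4 + 7·10^3 + 7·10^2 + 7·10 + 6 = 70077777776; 70077777776−1 = 70077777775
i=8: 70077777775 = 7·10^10 + 7·10^7 + 7·10^6 + 7·10^5 + 7·10^4 + 7·10^3 + 7·10^2 + 7·10 + 5 (b=10); 10→11: 7·11^11 + 7·11^7 + 7·11^6 + 7·11^5 + 7·11^4 + 7·11^3 + 7·11^2 + 7·11 + 5 = 1997331745491; 1997331745491−1 = 1997331745490

ω^ω·7 + ω^7·7 + ω^6·7 + ω^5·7 + ω^4·7 + ω^3·7 + ω^2·7 + ω·7 + 4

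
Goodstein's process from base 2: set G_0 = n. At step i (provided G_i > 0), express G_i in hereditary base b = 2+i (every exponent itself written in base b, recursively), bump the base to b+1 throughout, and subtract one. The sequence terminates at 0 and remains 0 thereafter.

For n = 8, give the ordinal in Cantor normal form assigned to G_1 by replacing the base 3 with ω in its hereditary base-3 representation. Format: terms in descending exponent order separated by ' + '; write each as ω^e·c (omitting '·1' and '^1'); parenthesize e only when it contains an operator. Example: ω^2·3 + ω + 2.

i=0: 8 = 2^(2 + 1) (b=2); 2→3: 3^(3 + 1) = 81; 81−1 = 80
i=1: 80 = 2·3^3 + 2·3^2 + 2·3 + 2 (b=3); 3→4: 2·4^4 + 2·4^2 + 2·4 + 2 = 554; 554−1 = 553

ω^ω·2 + ω^2·2 + ω·2 + 2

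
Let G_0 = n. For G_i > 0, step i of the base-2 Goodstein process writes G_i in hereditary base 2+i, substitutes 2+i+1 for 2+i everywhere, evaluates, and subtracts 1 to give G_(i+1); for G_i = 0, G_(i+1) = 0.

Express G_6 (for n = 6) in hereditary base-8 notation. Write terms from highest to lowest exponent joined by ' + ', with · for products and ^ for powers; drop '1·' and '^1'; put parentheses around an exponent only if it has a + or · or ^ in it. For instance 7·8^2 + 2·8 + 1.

5·8^5 + 5·8^4 + 5·8^3 + 5·8^2 + 5·8 + 3

step 0: 6 = 2^2 + 2; sub 3 for 2: 3^3 + 3; = 30; G_1 = 30−1 = 29
step 1: 29 = 3^3 + 2; sub 4 for 3: 4^4 + 2; = 258; G_2 = 258−1 = 257
step 2: 257 = 4^4 + 1; sub 5 for 4: 5^5 + 1; = 3126; G_3 = 3126−1 = 3125
step 3: 3125 = 5^5; sub 6 for 5: 6^6; = 46656; G_4 = 46656−1 = 46655
step 4: 46655 = 5·6^5 + 5·6^4 + 5·6^3 + 5·6^2 + 5·6 + 5; sub 7 for 6: 5·7^5 + 5·7^4 + 5·7^3 + 5·7^2 + 5·7 + 5; = 98040; G_5 = 98040−1 = 98039
step 5: 98039 = 5·7^5 + 5·7^4 + 5·7^3 + 5·7^2 + 5·7 + 4; sub 8 for 7: 5·8^5 + 5·8^4 + 5·8^3 + 5·8^2 + 5·8 + 4; = 187244; G_6 = 187244−1 = 187243
step 6: 187243 = 5·8^5 + 5·8^4 + 5·8^3 + 5·8^2 + 5·8 + 3; sub 9 for 8: 5·9^5 + 5·9^4 + 5·9^3 + 5·9^2 + 5·9 + 3; = 332148; G_7 = 332148−1 = 332147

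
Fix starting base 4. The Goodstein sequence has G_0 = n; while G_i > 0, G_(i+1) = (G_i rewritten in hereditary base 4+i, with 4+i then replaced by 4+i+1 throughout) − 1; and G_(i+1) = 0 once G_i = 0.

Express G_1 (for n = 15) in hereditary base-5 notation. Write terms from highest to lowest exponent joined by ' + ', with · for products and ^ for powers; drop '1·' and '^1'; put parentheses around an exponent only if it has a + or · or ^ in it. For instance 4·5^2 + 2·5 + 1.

base 4: 15 = 3·4 + 3; at 5: 3·5 + 3 = 18; next = 17
base 5: 17 = 3·5 + 2; at 6: 3·6 + 2 = 20; next = 19

3·5 + 2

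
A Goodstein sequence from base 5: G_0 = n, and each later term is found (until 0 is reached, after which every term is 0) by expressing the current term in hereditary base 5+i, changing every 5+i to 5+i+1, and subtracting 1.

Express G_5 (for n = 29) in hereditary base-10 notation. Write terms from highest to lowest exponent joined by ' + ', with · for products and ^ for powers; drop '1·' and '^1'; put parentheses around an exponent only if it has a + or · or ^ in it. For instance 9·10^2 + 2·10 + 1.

9·10 + 9

G_0 = 29. HB_5(29) = 5^2 + 4. Bump = 40. G_1 = 39.
G_1 = 39. HB_6(39) = 6^2 + 3. Bump = 52. G_2 = 51.
G_2 = 51. HB_7(51) = 7^2 + 2. Bump = 66. G_3 = 65.
G_3 = 65. HB_8(65) = 8^2 + 1. Bump = 82. G_4 = 81.
G_4 = 81. HB_9(81) = 9^2. Bump = 100. G_5 = 99.
G_5 = 99. HB_10(99) = 9·10 + 9. Bump = 108. G_6 = 107.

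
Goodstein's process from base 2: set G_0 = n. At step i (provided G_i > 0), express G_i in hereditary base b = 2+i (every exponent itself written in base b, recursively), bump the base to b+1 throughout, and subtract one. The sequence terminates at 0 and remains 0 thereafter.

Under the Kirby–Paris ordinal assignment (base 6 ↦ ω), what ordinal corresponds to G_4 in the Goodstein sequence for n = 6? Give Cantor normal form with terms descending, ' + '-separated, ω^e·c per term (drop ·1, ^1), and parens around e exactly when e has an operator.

step 0: 6 = 2^2 + 2; sub 3 for 2: 3^3 + 3; = 30; G_1 = 30−1 = 29
step 1: 29 = 3^3 + 2; sub 4 for 3: 4^4 + 2; = 258; G_2 = 258−1 = 257
step 2: 257 = 4^4 + 1; sub 5 for 4: 5^5 + 1; = 3126; G_3 = 3126−1 = 3125
step 3: 3125 = 5^5; sub 6 for 5: 6^6; = 46656; G_4 = 46656−1 = 46655
step 4: 46655 = 5·6^5 + 5·6^4 + 5·6^3 + 5·6^2 + 5·6 + 5; sub 7 for 6: 5·7^5 + 5·7^4 + 5·7^3 + 5·7^2 + 5·7 + 5; = 98040; G_5 = 98040−1 = 98039

ω^5·5 + ω^4·5 + ω^3·5 + ω^2·5 + ω·5 + 5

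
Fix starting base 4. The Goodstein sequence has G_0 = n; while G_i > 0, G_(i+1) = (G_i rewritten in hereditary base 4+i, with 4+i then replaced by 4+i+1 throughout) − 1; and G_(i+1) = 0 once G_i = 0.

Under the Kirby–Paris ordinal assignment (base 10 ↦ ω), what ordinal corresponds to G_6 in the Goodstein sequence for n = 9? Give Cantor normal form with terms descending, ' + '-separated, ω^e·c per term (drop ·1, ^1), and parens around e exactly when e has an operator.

[0] 9 ≡ 2·4 + 1 (base 4). Lift 5: 11. −1: 10.
[1] 10 ≡ 2·5 (base 5). Lift 6: 12. −1: 11.
[2] 11 ≡ 6 + 5 (base 6). Lift 7: 12. −1: 11.
[3] 11 ≡ 7 + 4 (base 7). Lift 8: 12. −1: 11.
[4] 11 ≡ 8 + 3 (base 8). Lift 9: 12. −1: 11.
[5] 11 ≡ 9 + 2 (base 9). Lift 10: 12. −1: 11.
[6] 11 ≡ 10 + 1 (base 10). Lift 11: 12. −1: 11.

ω + 1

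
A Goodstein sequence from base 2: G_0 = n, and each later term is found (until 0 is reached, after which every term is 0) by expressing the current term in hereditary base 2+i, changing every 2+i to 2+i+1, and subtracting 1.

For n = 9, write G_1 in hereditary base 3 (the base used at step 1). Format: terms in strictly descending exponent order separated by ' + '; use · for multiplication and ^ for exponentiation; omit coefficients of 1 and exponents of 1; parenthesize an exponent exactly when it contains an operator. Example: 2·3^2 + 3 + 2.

9 —HB2→ 2^(2 + 1) + 1 —bump→ 3^(3 + 1) + 1 = 82 —(−1)→ 81
81 —HB3→ 3^(3 + 1) —bump→ 4^(4 + 1) = 1024 —(−1)→ 1023

3^(3 + 1)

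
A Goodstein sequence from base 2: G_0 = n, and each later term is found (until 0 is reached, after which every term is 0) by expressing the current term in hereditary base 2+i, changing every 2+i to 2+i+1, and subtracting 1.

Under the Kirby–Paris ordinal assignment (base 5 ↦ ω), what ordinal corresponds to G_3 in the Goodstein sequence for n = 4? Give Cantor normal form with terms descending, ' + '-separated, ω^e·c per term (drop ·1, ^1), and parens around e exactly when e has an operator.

G_0 = 4. HB_2(4) = 2^2. Bump = 27. G_1 = 26.
G_1 = 26. HB_3(26) = 2·3^2 + 2·3 + 2. Bump = 42. G_2 = 41.
G_2 = 41. HB_4(41) = 2·4^2 + 2·4 + 1. Bump = 61. G_3 = 60.
G_3 = 60. HB_5(60) = 2·5^2 + 2·5. Bump = 84. G_4 = 83.

ω^2·2 + ω·2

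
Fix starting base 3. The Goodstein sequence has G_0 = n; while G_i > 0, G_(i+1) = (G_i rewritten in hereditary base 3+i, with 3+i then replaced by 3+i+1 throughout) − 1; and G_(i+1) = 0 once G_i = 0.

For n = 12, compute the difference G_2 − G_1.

8

12 —HB3→ 3^2 + 3 —bump→ 4^2 + 4 = 20 —(−1)→ 19
19 —HB4→ 4^2 + 3 —bump→ 5^2 + 3 = 28 —(−1)→ 27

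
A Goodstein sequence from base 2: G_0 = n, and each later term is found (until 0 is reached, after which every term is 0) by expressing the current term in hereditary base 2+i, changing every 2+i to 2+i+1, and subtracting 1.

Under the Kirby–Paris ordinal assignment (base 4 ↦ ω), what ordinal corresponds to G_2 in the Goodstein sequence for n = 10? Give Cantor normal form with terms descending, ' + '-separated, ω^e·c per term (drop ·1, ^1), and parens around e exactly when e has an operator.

ω^(ω + 1) + 1

10 —HB2→ 2^(2 + 1) + 2 —bump→ 3^(3 + 1) + 3 = 84 —(−1)→ 83
83 —HB3→ 3^(3 + 1) + 2 —bump→ 4^(4 + 1) + 2 = 1026 —(−1)→ 1025
1025 —HB4→ 4^(4 + 1) + 1 —bump→ 5^(5 + 1) + 1 = 15626 —(−1)→ 15625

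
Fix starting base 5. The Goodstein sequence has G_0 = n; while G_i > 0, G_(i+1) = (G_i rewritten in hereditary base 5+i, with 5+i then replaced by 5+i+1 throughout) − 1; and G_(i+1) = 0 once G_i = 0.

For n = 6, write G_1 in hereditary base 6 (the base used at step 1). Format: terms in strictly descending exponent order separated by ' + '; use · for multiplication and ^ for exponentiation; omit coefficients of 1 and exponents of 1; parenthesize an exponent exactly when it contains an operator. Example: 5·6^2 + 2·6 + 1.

6

6 —HB5→ 5 + 1 —bump→ 6 + 1 = 7 —(−1)→ 6
6 —HB6→ 6 —bump→ 7 = 7 —(−1)→ 6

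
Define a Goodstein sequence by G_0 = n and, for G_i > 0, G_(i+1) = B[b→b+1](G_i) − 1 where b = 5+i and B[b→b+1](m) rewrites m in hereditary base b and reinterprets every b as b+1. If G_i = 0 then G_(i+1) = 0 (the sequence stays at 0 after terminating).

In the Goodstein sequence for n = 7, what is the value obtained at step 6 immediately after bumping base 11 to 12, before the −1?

[0] 7 ≡ 5 + 2 (base 5). Lift 6: 8. −1: 7.
[1] 7 ≡ 6 + 1 (base 6). Lift 7: 8. −1: 7.
[2] 7 ≡ 7 (base 7). Lift 8: 8. −1: 7.
[3] 7 ≡ 7 (base 8). Lift 9: 7. −1: 6.
[4] 6 ≡ 6 (base 9). Lift 10: 6. −1: 5.
[5] 5 ≡ 5 (base 10). Lift 11: 5. −1: 4.
[6] 4 ≡ 4 (base 11). Lift 12: 4. −1: 3.

4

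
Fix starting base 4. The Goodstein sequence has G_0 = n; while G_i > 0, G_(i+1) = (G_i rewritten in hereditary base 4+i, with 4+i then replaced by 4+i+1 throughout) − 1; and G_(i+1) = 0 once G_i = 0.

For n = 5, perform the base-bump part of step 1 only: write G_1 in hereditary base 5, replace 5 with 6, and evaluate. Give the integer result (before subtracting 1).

6

i=0: 5 = 4 + 1 (b=4); 4→5: 5 + 1 = 6; 6−1 = 5
i=1: 5 = 5 (b=5); 5→6: 6 = 6; 6−1 = 5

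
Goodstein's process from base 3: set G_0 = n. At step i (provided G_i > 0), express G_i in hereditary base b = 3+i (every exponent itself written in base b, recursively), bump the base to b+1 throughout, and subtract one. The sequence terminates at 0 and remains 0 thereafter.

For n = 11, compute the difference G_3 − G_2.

base 3: 11 = 3^2 + 2; at 4: 4^2 + 2 = 18; next = 17
base 4: 17 = 4^2 + 1; at 5: 5^2 + 1 = 26; next = 25
base 5: 25 = 5^2; at 6: 6^2 = 36; next = 35

10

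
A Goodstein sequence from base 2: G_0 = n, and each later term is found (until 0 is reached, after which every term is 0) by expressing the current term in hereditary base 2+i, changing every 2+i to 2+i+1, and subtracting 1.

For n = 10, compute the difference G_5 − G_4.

(0) 10|_2 = 2^(2 + 1) + 2 ↦ 3^(3 + 1) + 3|_3 = 84 ⇒ 83
(1) 83|_3 = 3^(3 + 1) + 2 ↦ 4^(4 + 1) + 2|_4 = 1026 ⇒ 1025
(2) 1025|_4 = 4^(4 + 1) + 1 ↦ 5^(5 + 1) + 1|_5 = 15626 ⇒ 15625
(3) 15625|_5 = 5^(5 + 1) ↦ 6^(6 + 1)|_6 = 279936 ⇒ 279935
(4) 279935|_6 = 5·6^6 + 5·6^5 + 5·6^4 + 5·6^3 + 5·6^2 + 5·6 + 5 ↦ 5·7^7 + 5·7^5 + 5·7^4 + 5·7^3 + 5·7^2 + 5·7 + 5|_7 = 4215755 ⇒ 4215754

3935819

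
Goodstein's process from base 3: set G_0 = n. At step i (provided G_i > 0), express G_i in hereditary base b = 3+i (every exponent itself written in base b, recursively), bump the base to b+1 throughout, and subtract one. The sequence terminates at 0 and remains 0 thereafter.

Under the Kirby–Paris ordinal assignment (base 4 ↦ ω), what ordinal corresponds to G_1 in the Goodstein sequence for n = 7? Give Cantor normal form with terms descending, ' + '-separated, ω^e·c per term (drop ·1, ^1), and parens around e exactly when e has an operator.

i=0: 7 = 2·3 + 1 (b=3); 3→4: 2·4 + 1 = 9; 9−1 = 8
i=1: 8 = 2·4 (b=4); 4→5: 2·5 = 10; 10−1 = 9

ω·2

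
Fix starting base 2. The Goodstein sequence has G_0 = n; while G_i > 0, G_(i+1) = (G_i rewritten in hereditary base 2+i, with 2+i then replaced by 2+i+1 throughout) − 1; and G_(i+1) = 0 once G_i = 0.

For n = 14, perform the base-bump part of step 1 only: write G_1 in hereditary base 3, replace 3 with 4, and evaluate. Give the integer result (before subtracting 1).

1282

G_0 = 14. HB_2(14) = 2^(2 + 1) + 2^2 + 2. Bump = 111. G_1 = 110.
G_1 = 110. HB_3(110) = 3^(3 + 1) + 3^3 + 2. Bump = 1282. G_2 = 1281.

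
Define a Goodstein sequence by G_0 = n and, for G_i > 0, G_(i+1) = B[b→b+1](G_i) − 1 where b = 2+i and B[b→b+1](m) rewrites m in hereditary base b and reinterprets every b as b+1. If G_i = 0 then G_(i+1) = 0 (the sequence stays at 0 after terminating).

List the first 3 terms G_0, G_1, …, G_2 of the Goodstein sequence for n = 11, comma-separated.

i=0: 11 = 2^(2 + 1) + 2 + 1 (b=2); 2→3: 3^(3 + 1) + 3 + 1 = 85; 85−1 = 84
i=1: 84 = 3^(3 + 1) + 3 (b=3); 3→4: 4^(4 + 1) + 4 = 1028; 1028−1 = 1027

11, 84, 1027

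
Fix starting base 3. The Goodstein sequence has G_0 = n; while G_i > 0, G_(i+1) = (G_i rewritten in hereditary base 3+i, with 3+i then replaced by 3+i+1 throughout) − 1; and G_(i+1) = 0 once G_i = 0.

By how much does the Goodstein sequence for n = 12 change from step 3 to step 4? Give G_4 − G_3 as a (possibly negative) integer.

12

base 3: 12 = 3^2 + 3; at 4: 4^2 + 4 = 20; next = 19
base 4: 19 = 4^2 + 3; at 5: 5^2 + 3 = 28; next = 27
base 5: 27 = 5^2 + 2; at 6: 6^2 + 2 = 38; next = 37
base 6: 37 = 6^2 + 1; at 7: 7^2 + 1 = 50; next = 49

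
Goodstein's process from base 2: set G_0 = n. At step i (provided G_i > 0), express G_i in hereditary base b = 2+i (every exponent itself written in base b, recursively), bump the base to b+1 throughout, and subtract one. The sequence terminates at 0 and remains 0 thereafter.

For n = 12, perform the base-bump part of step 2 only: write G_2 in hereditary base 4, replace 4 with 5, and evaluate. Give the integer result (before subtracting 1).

(0) 12|_2 = 2^(2 + 1) + 2^2 ↦ 3^(3 + 1) + 3^3|_3 = 108 ⇒ 107
(1) 107|_3 = 3^(3 + 1) + 2·3^2 + 2·3 + 2 ↦ 4^(4 + 1) + 2·4^2 + 2·4 + 2|_4 = 1066 ⇒ 1065
(2) 1065|_4 = 4^(4 + 1) + 2·4^2 + 2·4 + 1 ↦ 5^(5 + 1) + 2·5^2 + 2·5 + 1|_5 = 15686 ⇒ 15685

15686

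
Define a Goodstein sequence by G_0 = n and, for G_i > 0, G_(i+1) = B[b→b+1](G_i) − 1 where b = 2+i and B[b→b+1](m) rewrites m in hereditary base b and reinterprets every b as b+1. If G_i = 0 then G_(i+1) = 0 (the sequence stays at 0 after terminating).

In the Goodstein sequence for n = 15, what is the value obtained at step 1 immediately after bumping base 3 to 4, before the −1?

(0) 15|_2 = 2^(2 + 1) + 2^2 + 2 + 1 ↦ 3^(3 + 1) + 3^3 + 3 + 1|_3 = 112 ⇒ 111
(1) 111|_3 = 3^(3 + 1) + 3^3 + 3 ↦ 4^(4 + 1) + 4^4 + 4|_4 = 1284 ⇒ 1283

1284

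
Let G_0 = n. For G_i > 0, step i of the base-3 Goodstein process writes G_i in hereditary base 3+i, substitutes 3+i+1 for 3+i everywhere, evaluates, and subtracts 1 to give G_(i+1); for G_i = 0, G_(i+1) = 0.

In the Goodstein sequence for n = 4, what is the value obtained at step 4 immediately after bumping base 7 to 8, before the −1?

2

base 3: 4 = 3 + 1; at 4: 4 + 1 = 5; next = 4
base 4: 4 = 4; at 5: 5 = 5; next = 4
base 5: 4 = 4; at 6: 4 = 4; next = 3
base 6: 3 = 3; at 7: 3 = 3; next = 2
base 7: 2 = 2; at 8: 2 = 2; next = 1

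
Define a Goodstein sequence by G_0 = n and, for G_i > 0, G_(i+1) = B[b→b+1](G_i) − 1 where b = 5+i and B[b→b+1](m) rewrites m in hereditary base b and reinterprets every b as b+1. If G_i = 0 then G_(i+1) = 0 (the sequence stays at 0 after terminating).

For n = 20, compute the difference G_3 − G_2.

G_0 = 20. HB_5(20) = 4·5. Bump = 24. G_1 = 23.
G_1 = 23. HB_6(23) = 3·6 + 5. Bump = 26. G_2 = 25.
G_2 = 25. HB_7(25) = 3·7 + 4. Bump = 28. G_3 = 27.

2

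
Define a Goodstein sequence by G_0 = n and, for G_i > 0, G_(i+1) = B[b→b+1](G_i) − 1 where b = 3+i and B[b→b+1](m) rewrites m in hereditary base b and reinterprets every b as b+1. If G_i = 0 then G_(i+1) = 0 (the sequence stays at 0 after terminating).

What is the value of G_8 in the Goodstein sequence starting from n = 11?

i=0: 11 = 3^2 + 2 (b=3); 3→4: 4^2 + 2 = 18; 18−1 = 17
i=1: 17 = 4^2 + 1 (b=4); 4→5: 5^2 + 1 = 26; 26−1 = 25
i=2: 25 = 5^2 (b=5); 5→6: 6^2 = 36; 36−1 = 35
i=3: 35 = 5·6 + 5 (b=6); 6→7: 5·7 + 5 = 40; 40−1 = 39
i=4: 39 = 5·7 + 4 (b=7); 7→8: 5·8 + 4 = 44; 44−1 = 43
i=5: 43 = 5·8 + 3 (b=8); 8→9: 5·9 + 3 = 48; 48−1 = 47
i=6: 47 = 5·9 + 2 (b=9); 9→10: 5·10 + 2 = 52; 52−1 = 51
i=7: 51 = 5·10 + 1 (b=10); 10→11: 5·11 + 1 = 56; 56−1 = 55

55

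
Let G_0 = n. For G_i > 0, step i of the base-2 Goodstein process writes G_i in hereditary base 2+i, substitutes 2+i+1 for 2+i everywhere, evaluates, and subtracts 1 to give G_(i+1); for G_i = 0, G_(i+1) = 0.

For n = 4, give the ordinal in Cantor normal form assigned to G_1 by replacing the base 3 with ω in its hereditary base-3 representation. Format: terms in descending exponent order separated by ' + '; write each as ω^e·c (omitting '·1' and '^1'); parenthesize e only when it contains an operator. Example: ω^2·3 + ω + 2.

G_0=4  [base 2] 2^2  →[2↦3]→  3^3 = 27  −1 ⇒ G_1=26
G_1=26  [base 3] 2·3^2 + 2·3 + 2  →[3↦4]→  2·4^2 + 2·4 + 2 = 42  −1 ⇒ G_2=41

ω^2·2 + ω·2 + 2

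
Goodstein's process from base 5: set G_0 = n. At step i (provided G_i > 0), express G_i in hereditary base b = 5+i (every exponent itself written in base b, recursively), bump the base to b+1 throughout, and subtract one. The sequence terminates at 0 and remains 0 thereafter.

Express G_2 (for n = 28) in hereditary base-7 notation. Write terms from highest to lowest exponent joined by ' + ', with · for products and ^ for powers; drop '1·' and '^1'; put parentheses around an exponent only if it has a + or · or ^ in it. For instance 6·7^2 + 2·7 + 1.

28 —HB5→ 5^2 + 3 —bump→ 6^2 + 3 = 39 —(−1)→ 38
38 —HB6→ 6^2 + 2 —bump→ 7^2 + 2 = 51 —(−1)→ 50
50 —HB7→ 7^2 + 1 —bump→ 8^2 + 1 = 65 —(−1)→ 64

7^2 + 1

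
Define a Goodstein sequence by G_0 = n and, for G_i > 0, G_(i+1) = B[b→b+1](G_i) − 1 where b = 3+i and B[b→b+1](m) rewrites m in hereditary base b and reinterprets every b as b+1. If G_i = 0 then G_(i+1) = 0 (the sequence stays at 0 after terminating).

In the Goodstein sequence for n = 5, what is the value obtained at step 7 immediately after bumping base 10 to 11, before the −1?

1

(0) 5|_3 = 3 + 2 ↦ 4 + 2|_4 = 6 ⇒ 5
(1) 5|_4 = 4 + 1 ↦ 5 + 1|_5 = 6 ⇒ 5
(2) 5|_5 = 5 ↦ 6|_6 = 6 ⇒ 5
(3) 5|_6 = 5 ↦ 5|_7 = 5 ⇒ 4
(4) 4|_7 = 4 ↦ 4|_8 = 4 ⇒ 3
(5) 3|_8 = 3 ↦ 3|_9 = 3 ⇒ 2
(6) 2|_9 = 2 ↦ 2|_10 = 2 ⇒ 1
(7) 1|_10 = 1 ↦ 1|_11 = 1 ⇒ 0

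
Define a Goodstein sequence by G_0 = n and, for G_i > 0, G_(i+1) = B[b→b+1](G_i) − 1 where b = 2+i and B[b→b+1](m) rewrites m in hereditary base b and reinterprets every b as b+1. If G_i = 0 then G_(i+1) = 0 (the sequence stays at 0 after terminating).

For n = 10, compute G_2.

(0) 10|_2 = 2^(2 + 1) + 2 ↦ 3^(3 + 1) + 3|_3 = 84 ⇒ 83
(1) 83|_3 = 3^(3 + 1) + 2 ↦ 4^(4 + 1) + 2|_4 = 1026 ⇒ 1025
(2) 1025|_4 = 4^(4 + 1) + 1 ↦ 5^(5 + 1) + 1|_5 = 15626 ⇒ 15625

1025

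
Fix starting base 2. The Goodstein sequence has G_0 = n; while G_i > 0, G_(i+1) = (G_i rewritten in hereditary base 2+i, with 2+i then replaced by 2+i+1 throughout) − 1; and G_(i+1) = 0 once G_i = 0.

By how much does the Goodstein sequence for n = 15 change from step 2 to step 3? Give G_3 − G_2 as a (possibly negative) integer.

step 0: 15 = 2^(2 + 1) + 2^2 + 2 + 1; sub 3 for 2: 3^(3 + 1) + 3^3 + 3 + 1; = 112; G_1 = 112−1 = 111
step 1: 111 = 3^(3 + 1) + 3^3 + 3; sub 4 for 3: 4^(4 + 1) + 4^4 + 4; = 1284; G_2 = 1284−1 = 1283
step 2: 1283 = 4^(4 + 1) + 4^4 + 3; sub 5 for 4: 5^(5 + 1) + 5^5 + 3; = 18753; G_3 = 18753−1 = 18752

17469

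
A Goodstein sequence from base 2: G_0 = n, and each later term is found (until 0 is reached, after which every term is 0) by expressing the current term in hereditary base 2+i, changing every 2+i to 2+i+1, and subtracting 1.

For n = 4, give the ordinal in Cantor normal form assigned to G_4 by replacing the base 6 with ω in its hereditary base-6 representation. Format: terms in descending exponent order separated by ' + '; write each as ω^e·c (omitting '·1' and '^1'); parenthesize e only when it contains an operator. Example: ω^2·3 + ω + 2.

ω^2·2 + ω + 5

G_0=4  [base 2] 2^2  →[2↦3]→  3^3 = 27  −1 ⇒ G_1=26
G_1=26  [base 3] 2·3^2 + 2·3 + 2  →[3↦4]→  2·4^2 + 2·4 + 2 = 42  −1 ⇒ G_2=41
G_2=41  [base 4] 2·4^2 + 2·4 + 1  →[4↦5]→  2·5^2 + 2·5 + 1 = 61  −1 ⇒ G_3=60
G_3=60  [base 5] 2·5^2 + 2·5  →[5↦6]→  2·6^2 + 2·6 = 84  −1 ⇒ G_4=83
G_4=83  [base 6] 2·6^2 + 6 + 5  →[6↦7]→  2·7^2 + 7 + 5 = 110  −1 ⇒ G_5=109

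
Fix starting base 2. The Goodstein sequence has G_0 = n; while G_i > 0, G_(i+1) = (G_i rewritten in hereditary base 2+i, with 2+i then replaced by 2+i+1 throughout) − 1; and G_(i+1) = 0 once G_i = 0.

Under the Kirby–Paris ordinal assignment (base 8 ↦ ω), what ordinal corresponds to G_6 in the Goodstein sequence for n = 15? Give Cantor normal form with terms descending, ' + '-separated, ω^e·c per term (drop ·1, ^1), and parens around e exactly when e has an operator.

i=0: 15 = 2^(2 + 1) + 2^2 + 2 + 1 (b=2); 2→3: 3^(3 + 1) + 3^3 + 3 + 1 = 112; 112−1 = 111
i=1: 111 = 3^(3 + 1) + 3^3 + 3 (b=3); 3→4: 4^(4 + 1) + 4^4 + 4 = 1284; 1284−1 = 1283
i=2: 1283 = 4^(4 + 1) + 4^4 + 3 (b=4); 4→5: 5^(5 + 1) + 5^5 + 3 = 18753; 18753−1 = 18752
i=3: 18752 = 5^(5 + 1) + 5^5 + 2 (b=5); 5→6: 6^(6 + 1) + 6^6 + 2 = 326594; 326594−1 = 326593
i=4: 326593 = 6^(6 + 1) + 6^6 + 1 (b=6); 6→7: 7^(7 + 1) + 7^7 + 1 = 6588345; 6588345−1 = 6588344
i=5: 6588344 = 7^(7 + 1) + 7^7 (b=7); 7→8: 8^(8 + 1) + 8^8 = 150994944; 150994944−1 = 150994943
i=6: 150994943 = 8^(8 + 1) + 7·8^7 + 7·8^6 + 7·8^5 + 7·8^4 + 7·8^3 + 7·8^2 + 7·8 + 7 (b=8); 8→9: 9^(9 + 1) + 7·9^7 + 7·9^6 + 7·9^5 + 7·9^4 + 7·9^3 + 7·9^2 + 7·9 + 7 = 3524450281; 3524450281−1 = 3524450280

ω^(ω + 1) + ω^7·7 + ω^6·7 + ω^5·7 + ω^4·7 + ω^3·7 + ω^2·7 + ω·7 + 7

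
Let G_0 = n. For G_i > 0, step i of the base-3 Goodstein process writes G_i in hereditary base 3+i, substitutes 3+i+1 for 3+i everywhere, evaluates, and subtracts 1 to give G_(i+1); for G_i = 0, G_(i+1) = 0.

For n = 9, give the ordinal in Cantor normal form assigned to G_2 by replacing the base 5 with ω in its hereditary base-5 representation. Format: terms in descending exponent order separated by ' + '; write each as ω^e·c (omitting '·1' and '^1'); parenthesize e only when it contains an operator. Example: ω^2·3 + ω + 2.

ω·3 + 2

9 —HB3→ 3^2 —bump→ 4^2 = 16 —(−1)→ 15
15 —HB4→ 3·4 + 3 —bump→ 3·5 + 3 = 18 —(−1)→ 17
17 —HB5→ 3·5 + 2 —bump→ 3·6 + 2 = 20 —(−1)→ 19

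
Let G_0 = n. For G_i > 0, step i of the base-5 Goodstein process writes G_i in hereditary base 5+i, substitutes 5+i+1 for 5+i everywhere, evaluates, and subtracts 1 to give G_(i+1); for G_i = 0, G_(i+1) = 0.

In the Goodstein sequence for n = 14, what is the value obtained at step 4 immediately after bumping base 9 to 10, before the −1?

20

G_0 = 14. HB_5(14) = 2·5 + 4. Bump = 16. G_1 = 15.
G_1 = 15. HB_6(15) = 2·6 + 3. Bump = 17. G_2 = 16.
G_2 = 16. HB_7(16) = 2·7 + 2. Bump = 18. G_3 = 17.
G_3 = 17. HB_8(17) = 2·8 + 1. Bump = 19. G_4 = 18.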